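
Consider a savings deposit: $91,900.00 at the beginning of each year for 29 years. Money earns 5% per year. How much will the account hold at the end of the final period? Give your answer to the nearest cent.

$6,013,830.09

This is an annuity due: 29 deposits of $91,900.00 at the beginning of each year.
Periodic rate r = 0.05 per year.
FV = PMT × [((1+r)^n − 1)/r] × (1+r) = 91,900 × [(1+r)^29 − 1] / r × (1+r) = $6,013,830.09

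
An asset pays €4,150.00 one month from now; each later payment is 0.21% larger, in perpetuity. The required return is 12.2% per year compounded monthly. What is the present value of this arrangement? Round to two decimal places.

€514,462.81

Periodic rate r = 0.122/12 per month.
Growing perpetuity (Gordon): PV = PMT₁ / (r − g) = 4,150 / (r − 0.0021) = €514,462.81.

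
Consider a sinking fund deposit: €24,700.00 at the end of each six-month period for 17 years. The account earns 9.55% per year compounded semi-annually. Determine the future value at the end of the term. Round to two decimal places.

€2,009,019.13

This is an ordinary annuity: 34 deposits of €24,700.00 at the end of each six-month period.
Periodic rate r = 0.0955/2 per half-year; n is counted in half-years.
FV = PMT × [((1+r)^n − 1)/r] = 24,700 × [(1+r)^34 − 1] / r = €2,009,019.13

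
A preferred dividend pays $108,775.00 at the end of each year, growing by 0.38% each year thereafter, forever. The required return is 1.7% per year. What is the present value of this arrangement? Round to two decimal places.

$8,240,530.30

Periodic rate r = 0.017 per year.
Growing perpetuity (Gordon): PV = PMT₁ / (r − g) = 108,775 / (r − 0.0038) = $8,240,530.30.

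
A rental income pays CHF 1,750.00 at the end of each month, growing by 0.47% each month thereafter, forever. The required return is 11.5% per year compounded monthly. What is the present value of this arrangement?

CHF 358,361.77

Periodic rate r = 0.115/12 per month.
Growing perpetuity (Gordon): PV = PMT₁ / (r − g) = 1,750 / (r − 0.0047) = CHF 358,361.77.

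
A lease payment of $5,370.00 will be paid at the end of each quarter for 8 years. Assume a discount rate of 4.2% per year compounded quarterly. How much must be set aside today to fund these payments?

This is an ordinary annuity: 32 payments of $5,370.00 at the end of each quarter.
Periodic rate r = 0.042/4 per quarter; n is counted in quarters.
PV = PMT × [(1 − (1+r)^−n)/r] = 5,370 × [1 − (1+r)^−32] / r = $145,309.11

$145,309.11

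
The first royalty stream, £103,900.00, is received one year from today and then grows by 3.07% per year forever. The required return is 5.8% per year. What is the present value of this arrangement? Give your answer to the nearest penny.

£3,805,860.81

Periodic rate r = 0.058 per year.
Growing perpetuity (Gordon): PV = PMT₁ / (r − g) = 103,900 / (r − 0.0307) = £3,805,860.81.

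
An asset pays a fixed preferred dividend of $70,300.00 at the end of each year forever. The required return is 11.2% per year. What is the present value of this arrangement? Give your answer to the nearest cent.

$627,678.57

Periodic rate r = 0.112 per year.
Level perpetuity: PV = PMT / r = 70,300 / (0.112) = $627,678.57.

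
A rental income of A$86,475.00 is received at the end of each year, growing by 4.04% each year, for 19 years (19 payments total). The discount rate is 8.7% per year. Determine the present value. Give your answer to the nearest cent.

Periodic rate r = 0.087 per year.
Growing ordinary annuity: PV = PMT₁ × [1 − ((1+g)/(1+r))^n] / (r − g) = 86,475 × [1 − ((1+0.0404)/(1+r))^19] / (r − 0.0404) = A$1,048,544.89.

A$1,048,544.89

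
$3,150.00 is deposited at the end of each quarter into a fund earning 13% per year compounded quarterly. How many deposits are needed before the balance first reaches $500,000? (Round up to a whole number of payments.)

Periodic rate r = 0.13/4 per quarter; n is counted in quarters.
Ordinary annuity FV: 500,000 = 3,150 × [((1+r)^n − 1)/r].
(1+r)^n = 1 + 500,000 × r / 3,150, so n = ln(1 + 500,000·r/3,150) / ln(1+r) = 56.84.
Round up to a whole number of payments: n = 57.

57 payments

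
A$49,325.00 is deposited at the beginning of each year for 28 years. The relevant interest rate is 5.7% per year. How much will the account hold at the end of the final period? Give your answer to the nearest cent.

This is an annuity due: 28 deposits of A$49,325.00 at the beginning of each year.
Periodic rate r = 0.057 per year.
FV = PMT × [((1+r)^n − 1)/r] × (1+r) = 49,325 × [(1+r)^28 − 1] / r × (1+r) = A$3,404,161.69

A$3,404,161.69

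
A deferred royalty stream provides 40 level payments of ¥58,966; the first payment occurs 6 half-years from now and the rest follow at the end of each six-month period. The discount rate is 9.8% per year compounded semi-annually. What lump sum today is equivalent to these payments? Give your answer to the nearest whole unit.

Ordinary annuity of 40 payments, first payment at period 6.
Periodic rate r = 0.098/2 per half-year; n is counted in half-years.
The ordinary-annuity PV formula values the stream one period before the first payment (period 5); discount that back 5 periods:
PV₀ = 58,966 × [1 − (1+r)^−40] / r × (1+r)^−5 = ¥807,588

¥807,588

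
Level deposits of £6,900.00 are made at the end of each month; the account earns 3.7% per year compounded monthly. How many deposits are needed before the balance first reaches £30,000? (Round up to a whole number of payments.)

Periodic rate r = 0.037/12 per month; n is counted in months.
Ordinary annuity FV: 30,000 = 6,900 × [((1+r)^n − 1)/r].
(1+r)^n = 1 + 30,000 × r / 6,900, so n = ln(1 + 30,000·r/6,900) / ln(1+r) = 4.33.
Round up to a whole number of payments: n = 5.

5 payments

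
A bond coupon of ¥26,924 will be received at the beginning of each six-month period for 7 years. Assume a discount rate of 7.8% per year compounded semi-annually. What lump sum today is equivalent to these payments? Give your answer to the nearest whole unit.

¥297,454

This is an annuity due: 14 payments of ¥26,924 at the beginning of each six-month period.
Periodic rate r = 0.078/2 per half-year; n is counted in half-years.
PV = PMT × [(1 − (1+r)^−n)/r] × (1+r) = 26,924 × [1 − (1+r)^−14] / r × (1+r) = ¥297,454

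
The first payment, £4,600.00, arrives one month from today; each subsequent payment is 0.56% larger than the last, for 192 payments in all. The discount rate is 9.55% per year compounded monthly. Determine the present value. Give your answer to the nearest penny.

Periodic rate r = 0.0955/12 per month; n is counted in months.
Growing ordinary annuity: PV = PMT₁ × [1 − ((1+g)/(1+r))^n] / (r − g) = 4,600 × [1 − ((1+0.0056)/(1+r))^192] / (r − 0.0056) = £706,507.78.

£706,507.78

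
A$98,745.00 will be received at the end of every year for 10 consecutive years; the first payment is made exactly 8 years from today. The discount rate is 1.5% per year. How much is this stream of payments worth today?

A$820,515.19

Ordinary annuity of 10 payments, first payment at period 8.
Periodic rate r = 0.015 per year.
The ordinary-annuity PV formula values the stream one period before the first payment (period 7); discount that back 7 periods:
PV₀ = 98,745 × [1 − (1+r)^−10] / r × (1+r)^−7 = A$820,515.19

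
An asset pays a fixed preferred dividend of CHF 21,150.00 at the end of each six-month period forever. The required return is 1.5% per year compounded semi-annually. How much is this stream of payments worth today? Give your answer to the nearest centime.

CHF 2,820,000.00

Periodic rate r = 0.015/2 per half-year.
Level perpetuity: PV = PMT / r = 21,150 / (0.015/2) = CHF 2,820,000.00.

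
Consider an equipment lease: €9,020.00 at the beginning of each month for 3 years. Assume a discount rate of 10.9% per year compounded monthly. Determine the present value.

This is an annuity due: 36 payments of €9,020.00 at the beginning of each month.
Periodic rate r = 0.109/12 per month; n is counted in months.
PV = PMT × [(1 − (1+r)^−n)/r] × (1+r) = 9,020 × [1 − (1+r)^−36] / r × (1+r) = €278,419.92

€278,419.92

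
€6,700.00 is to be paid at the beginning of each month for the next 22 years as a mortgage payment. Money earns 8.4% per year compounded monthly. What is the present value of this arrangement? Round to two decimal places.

This is an annuity due: 264 payments of €6,700.00 at the beginning of each month.
Periodic rate r = 0.084/12 per month; n is counted in months.
PV = PMT × [(1 − (1+r)^−n)/r] × (1+r) = 6,700 × [1 − (1+r)^−264] / r × (1+r) = €811,006.74

€811,006.74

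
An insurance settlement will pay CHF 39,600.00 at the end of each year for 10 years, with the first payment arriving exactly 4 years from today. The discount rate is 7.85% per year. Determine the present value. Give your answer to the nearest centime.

CHF 213,258.45

Ordinary annuity of 10 payments, first payment at period 4.
Periodic rate r = 0.0785 per year.
The ordinary-annuity PV formula values the stream one period before the first payment (period 3); discount that back 3 periods:
PV₀ = 39,600 × [1 − (1+r)^−10] / r × (1+r)^−3 = CHF 213,258.45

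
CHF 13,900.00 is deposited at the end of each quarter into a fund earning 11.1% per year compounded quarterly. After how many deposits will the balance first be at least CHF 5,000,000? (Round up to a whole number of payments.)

88 payments

Periodic rate r = 0.111/4 per quarter; n is counted in quarters.
Ordinary annuity FV: 5,000,000 = 13,900 × [((1+r)^n − 1)/r].
(1+r)^n = 1 + 5,000,000 × r / 13,900, so n = ln(1 + 5,000,000·r/13,900) / ln(1+r) = 87.54.
Round up to a whole number of payments: n = 88.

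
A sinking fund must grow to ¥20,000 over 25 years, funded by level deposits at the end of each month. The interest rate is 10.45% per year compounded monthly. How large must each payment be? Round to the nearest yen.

¥14

Level ordinary annuity; solve FV = PMT × [((1+r)^n − 1)/r] for PMT.
Periodic rate r = 0.1045/12 per month; n is counted in months.
With n = 300: PMT = 20,000 / ([((1+r)^n − 1)/r]) = ¥14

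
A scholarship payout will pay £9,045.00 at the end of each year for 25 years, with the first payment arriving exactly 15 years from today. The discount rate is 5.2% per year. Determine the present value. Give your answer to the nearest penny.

£61,455.60

Ordinary annuity of 25 payments, first payment at period 15.
Periodic rate r = 0.052 per year.
The ordinary-annuity PV formula values the stream one period before the first payment (period 14); discount that back 14 periods:
PV₀ = 9,045 × [1 − (1+r)^−25] / r × (1+r)^−14 = £61,455.60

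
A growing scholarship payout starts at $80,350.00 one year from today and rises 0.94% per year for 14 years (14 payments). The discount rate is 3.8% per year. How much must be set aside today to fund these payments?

$909,486.48

Periodic rate r = 0.038 per year.
Growing ordinary annuity: PV = PMT₁ × [1 − ((1+g)/(1+r))^n] / (r − g) = 80,350 × [1 − ((1+0.0094)/(1+r))^14] / (r − 0.0094) = $909,486.48.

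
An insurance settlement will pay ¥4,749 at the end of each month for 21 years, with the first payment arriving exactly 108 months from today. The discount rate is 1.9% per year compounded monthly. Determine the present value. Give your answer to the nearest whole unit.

¥832,607

Ordinary annuity of 252 payments, first payment at period 108.
Periodic rate r = 0.019/12 per month; n is counted in months.
The ordinary-annuity PV formula values the stream one period before the first payment (period 107); discount that back 107 periods:
PV₀ = 4,749 × [1 − (1+r)^−252] / r × (1+r)^−107 = ¥832,607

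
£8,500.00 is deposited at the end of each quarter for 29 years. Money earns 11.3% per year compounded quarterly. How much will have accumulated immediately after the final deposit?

£7,317,304.74

This is an ordinary annuity: 116 deposits of £8,500.00 at the end of each quarter.
Periodic rate r = 0.113/4 per quarter; n is counted in quarters.
FV = PMT × [((1+r)^n − 1)/r] = 8,500 × [(1+r)^116 − 1] / r = £7,317,304.74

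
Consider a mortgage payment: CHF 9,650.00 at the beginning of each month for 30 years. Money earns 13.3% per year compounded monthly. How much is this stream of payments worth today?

This is an annuity due: 360 payments of CHF 9,650.00 at the beginning of each month.
Periodic rate r = 0.133/12 per month; n is counted in months.
PV = PMT × [(1 − (1+r)^−n)/r] × (1+r) = 9,650 × [1 − (1+r)^−360] / r × (1+r) = CHF 863,679.49

CHF 863,679.49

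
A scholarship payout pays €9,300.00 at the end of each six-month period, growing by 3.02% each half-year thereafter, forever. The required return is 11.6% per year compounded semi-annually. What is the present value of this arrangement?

€334,532.37

Periodic rate r = 0.116/2 per half-year.
Growing perpetuity (Gordon): PV = PMT₁ / (r − g) = 9,300 / (r − 0.0302) = €334,532.37.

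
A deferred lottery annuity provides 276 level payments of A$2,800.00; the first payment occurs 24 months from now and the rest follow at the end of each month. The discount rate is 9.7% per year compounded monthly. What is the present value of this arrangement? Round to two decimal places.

A$256,640.45

Ordinary annuity of 276 payments, first payment at period 24.
Periodic rate r = 0.097/12 per month; n is counted in months.
The ordinary-annuity PV formula values the stream one period before the first payment (period 23); discount that back 23 periods:
PV₀ = 2,800 × [1 − (1+r)^−276] / r × (1+r)^−23 = A$256,640.45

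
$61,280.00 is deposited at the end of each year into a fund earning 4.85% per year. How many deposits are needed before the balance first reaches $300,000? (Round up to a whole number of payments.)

5 payments

Periodic rate r = 0.0485 per year.
Ordinary annuity FV: 300,000 = 61,280 × [((1+r)^n − 1)/r].
(1+r)^n = 1 + 300,000 × r / 61,280, so n = ln(1 + 300,000·r/61,280) / ln(1+r) = 4.50.
Round up to a whole number of payments: n = 5.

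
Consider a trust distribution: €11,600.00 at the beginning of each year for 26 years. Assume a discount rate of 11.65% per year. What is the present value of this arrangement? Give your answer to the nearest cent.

€104,837.02

This is an annuity due: 26 payments of €11,600.00 at the beginning of each year.
Periodic rate r = 0.1165 per year.
PV = PMT × [(1 − (1+r)^−n)/r] × (1+r) = 11,600 × [1 − (1+r)^−26] / r × (1+r) = €104,837.02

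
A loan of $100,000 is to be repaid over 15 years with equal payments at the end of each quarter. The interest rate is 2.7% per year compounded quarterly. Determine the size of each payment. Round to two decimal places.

Level ordinary annuity; solve PV = PMT × [(1 − (1+r)^−n)/r] for PMT.
Periodic rate r = 0.027/4 per quarter; n is counted in quarters.
With n = 60: PMT = 100,000 / ([(1 − (1+r)^−n)/r]) = $2,032.43

$2,032.43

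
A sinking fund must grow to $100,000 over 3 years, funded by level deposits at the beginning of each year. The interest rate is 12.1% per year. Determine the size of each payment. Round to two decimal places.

$26,410.76

Level annuity due; solve FV = PMT × [((1+r)^n − 1)/r] × (1+r) for PMT.
Periodic rate r = 0.121 per year.
With n = 3: PMT = 100,000 / ([((1+r)^n − 1)/r] × (1+r)) = $26,410.76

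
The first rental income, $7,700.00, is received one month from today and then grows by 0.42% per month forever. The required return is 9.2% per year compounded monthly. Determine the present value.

$2,221,153.85

Periodic rate r = 0.092/12 per month.
Growing perpetuity (Gordon): PV = PMT₁ / (r − g) = 7,700 / (r − 0.0042) = $2,221,153.85.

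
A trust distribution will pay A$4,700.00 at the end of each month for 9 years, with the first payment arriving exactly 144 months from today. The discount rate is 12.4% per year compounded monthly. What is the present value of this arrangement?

A$70,117.58

Ordinary annuity of 108 payments, first payment at period 144.
Periodic rate r = 0.124/12 per month; n is counted in months.
The ordinary-annuity PV formula values the stream one period before the first payment (period 143); discount that back 143 periods:
PV₀ = 4,700 × [1 − (1+r)^−108] / r × (1+r)^−143 = A$70,117.58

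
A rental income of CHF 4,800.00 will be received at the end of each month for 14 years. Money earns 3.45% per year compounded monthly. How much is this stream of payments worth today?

CHF 638,846.62

This is an ordinary annuity: 168 payments of CHF 4,800.00 at the end of each month.
Periodic rate r = 0.0345/12 per month; n is counted in months.
PV = PMT × [(1 − (1+r)^−n)/r] = 4,800 × [1 − (1+r)^−168] / r = CHF 638,846.62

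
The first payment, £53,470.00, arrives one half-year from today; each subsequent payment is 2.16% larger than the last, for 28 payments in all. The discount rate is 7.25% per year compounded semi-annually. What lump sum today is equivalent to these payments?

Periodic rate r = 0.0725/2 per half-year; n is counted in half-years.
Growing ordinary annuity: PV = PMT₁ × [1 − ((1+g)/(1+r))^n] / (r − g) = 53,470 × [1 − ((1+0.0216)/(1+r))^28] / (r − 0.0216) = £1,200,032.35.

£1,200,032.35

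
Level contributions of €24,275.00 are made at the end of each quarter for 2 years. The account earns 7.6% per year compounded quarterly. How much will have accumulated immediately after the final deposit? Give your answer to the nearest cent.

This is an ordinary annuity: 8 deposits of €24,275.00 at the end of each quarter.
Periodic rate r = 0.076/4 per quarter; n is counted in quarters.
FV = PMT × [((1+r)^n − 1)/r] = 24,275 × [(1+r)^8 − 1] / r = €207,616.88

€207,616.88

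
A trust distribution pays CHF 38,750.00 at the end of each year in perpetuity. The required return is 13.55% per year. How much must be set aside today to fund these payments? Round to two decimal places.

CHF 285,977.86

Periodic rate r = 0.1355 per year.
Level perpetuity: PV = PMT / r = 38,750 / (0.1355) = CHF 285,977.86.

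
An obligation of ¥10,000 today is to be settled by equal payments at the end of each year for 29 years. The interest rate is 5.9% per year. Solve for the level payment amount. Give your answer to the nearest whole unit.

Level ordinary annuity; solve PV = PMT × [(1 − (1+r)^−n)/r] for PMT.
Periodic rate r = 0.059 per year.
With n = 29: PMT = 10,000 / ([(1 − (1+r)^−n)/r]) = ¥728

¥728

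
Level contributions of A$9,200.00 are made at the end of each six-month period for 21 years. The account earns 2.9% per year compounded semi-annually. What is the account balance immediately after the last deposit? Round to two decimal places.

A$526,981.85

This is an ordinary annuity: 42 deposits of A$9,200.00 at the end of each six-month period.
Periodic rate r = 0.029/2 per half-year; n is counted in half-years.
FV = PMT × [((1+r)^n − 1)/r] = 9,200 × [(1+r)^42 − 1] / r = A$526,981.85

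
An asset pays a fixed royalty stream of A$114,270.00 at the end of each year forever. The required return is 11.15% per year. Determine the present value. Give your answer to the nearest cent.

A$1,024,843.05

Periodic rate r = 0.1115 per year.
Level perpetuity: PV = PMT / r = 114,270 / (0.1115) = A$1,024,843.05.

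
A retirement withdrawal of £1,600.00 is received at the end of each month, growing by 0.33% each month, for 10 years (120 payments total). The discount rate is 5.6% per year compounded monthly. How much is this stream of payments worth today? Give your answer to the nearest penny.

£176,435.78

Periodic rate r = 0.056/12 per month; n is counted in months.
Growing ordinary annuity: PV = PMT₁ × [1 − ((1+g)/(1+r))^n] / (r − g) = 1,600 × [1 − ((1+0.0033)/(1+r))^120] / (r − 0.0033) = £176,435.78.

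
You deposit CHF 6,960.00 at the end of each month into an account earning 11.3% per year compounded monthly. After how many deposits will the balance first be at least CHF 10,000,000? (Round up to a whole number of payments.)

Periodic rate r = 0.113/12 per month; n is counted in months.
Ordinary annuity FV: 10,000,000 = 6,960 × [((1+r)^n − 1)/r].
(1+r)^n = 1 + 10,000,000 × r / 6,960, so n = ln(1 + 10,000,000·r/6,960) / ln(1+r) = 285.53.
Round up to a whole number of payments: n = 286.

286 payments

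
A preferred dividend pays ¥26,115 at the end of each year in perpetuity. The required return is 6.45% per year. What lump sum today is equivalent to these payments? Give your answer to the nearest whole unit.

¥404,884

Periodic rate r = 0.0645 per year.
Level perpetuity: PV = PMT / r = 26,115 / (0.0645) = ¥404,884.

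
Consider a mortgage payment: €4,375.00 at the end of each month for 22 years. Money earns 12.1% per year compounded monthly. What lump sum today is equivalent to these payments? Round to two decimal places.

This is an ordinary annuity: 264 payments of €4,375.00 at the end of each month.
Periodic rate r = 0.121/12 per month; n is counted in months.
PV = PMT × [(1 − (1+r)^−n)/r] = 4,375 × [1 − (1+r)^−264] / r = €403,189.01

€403,189.01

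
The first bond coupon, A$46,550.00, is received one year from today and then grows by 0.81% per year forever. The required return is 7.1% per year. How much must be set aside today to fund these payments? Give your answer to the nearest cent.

A$740,063.59

Periodic rate r = 0.071 per year.
Growing perpetuity (Gordon): PV = PMT₁ / (r − g) = 46,550 / (r − 0.0081) = A$740,063.59.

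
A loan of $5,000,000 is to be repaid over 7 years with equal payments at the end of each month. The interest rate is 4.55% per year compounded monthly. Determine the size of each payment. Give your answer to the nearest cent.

$69,617.14

Level ordinary annuity; solve PV = PMT × [(1 − (1+r)^−n)/r] for PMT.
Periodic rate r = 0.0455/12 per month; n is counted in months.
With n = 84: PMT = 5,000,000 / ([(1 − (1+r)^−n)/r]) = $69,617.14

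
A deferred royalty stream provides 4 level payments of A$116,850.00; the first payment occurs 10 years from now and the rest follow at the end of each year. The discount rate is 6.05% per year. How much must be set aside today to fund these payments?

Ordinary annuity of 4 payments, first payment at period 10.
Periodic rate r = 0.0605 per year.
The ordinary-annuity PV formula values the stream one period before the first payment (period 9); discount that back 9 periods:
PV₀ = 116,850 × [1 − (1+r)^−4] / r × (1+r)^−9 = A$238,370.27

A$238,370.27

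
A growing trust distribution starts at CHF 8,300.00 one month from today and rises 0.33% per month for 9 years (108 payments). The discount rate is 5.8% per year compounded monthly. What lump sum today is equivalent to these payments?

CHF 823,033.58

Periodic rate r = 0.058/12 per month; n is counted in months.
Growing ordinary annuity: PV = PMT₁ × [1 − ((1+g)/(1+r))^n] / (r − g) = 8,300 × [1 − ((1+0.0033)/(1+r))^108] / (r − 0.0033) = CHF 823,033.58.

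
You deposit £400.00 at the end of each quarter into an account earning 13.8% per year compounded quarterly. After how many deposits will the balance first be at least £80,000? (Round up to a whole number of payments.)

Periodic rate r = 0.138/4 per quarter; n is counted in quarters.
Ordinary annuity FV: 80,000 = 400 × [((1+r)^n − 1)/r].
(1+r)^n = 1 + 80,000 × r / 400, so n = ln(1 + 80,000·r/400) / ln(1+r) = 60.94.
Round up to a whole number of payments: n = 61.

61 payments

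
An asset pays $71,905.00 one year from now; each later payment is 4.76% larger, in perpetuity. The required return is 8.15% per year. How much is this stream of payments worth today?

Periodic rate r = 0.0815 per year.
Growing perpetuity (Gordon): PV = PMT₁ / (r − g) = 71,905 / (r − 0.0476) = $2,121,091.45.

$2,121,091.45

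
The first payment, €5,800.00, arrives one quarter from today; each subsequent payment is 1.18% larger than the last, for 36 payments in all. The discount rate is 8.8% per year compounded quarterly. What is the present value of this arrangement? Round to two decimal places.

€172,345.88

Periodic rate r = 0.088/4 per quarter; n is counted in quarters.
Growing ordinary annuity: PV = PMT₁ × [1 − ((1+g)/(1+r))^n] / (r − g) = 5,800 × [1 − ((1+0.0118)/(1+r))^36] / (r − 0.0118) = €172,345.88.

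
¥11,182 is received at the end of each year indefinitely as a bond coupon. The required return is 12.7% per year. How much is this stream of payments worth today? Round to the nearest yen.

Periodic rate r = 0.127 per year.
Level perpetuity: PV = PMT / r = 11,182 / (0.127) = ¥88,047.

¥88,047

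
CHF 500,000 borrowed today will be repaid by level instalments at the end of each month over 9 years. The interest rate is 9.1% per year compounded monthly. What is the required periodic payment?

Level ordinary annuity; solve PV = PMT × [(1 − (1+r)^−n)/r] for PMT.
Periodic rate r = 0.091/12 per month; n is counted in months.
With n = 108: PMT = 500,000 / ([(1 − (1+r)^−n)/r]) = CHF 6,797.98

CHF 6,797.98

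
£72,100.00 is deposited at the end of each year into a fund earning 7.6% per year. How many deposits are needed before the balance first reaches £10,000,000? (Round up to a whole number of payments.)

Periodic rate r = 0.076 per year.
Ordinary annuity FV: 10,000,000 = 72,100 × [((1+r)^n − 1)/r].
(1+r)^n = 1 + 10,000,000 × r / 72,100, so n = ln(1 + 10,000,000·r/72,100) / ln(1+r) = 33.39.
Round up to a whole number of payments: n = 34.

34 payments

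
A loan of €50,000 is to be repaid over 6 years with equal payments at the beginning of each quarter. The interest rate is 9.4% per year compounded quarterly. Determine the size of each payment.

€2,686.39

Level annuity due; solve PV = PMT × [(1 − (1+r)^−n)/r] × (1+r) for PMT.
Periodic rate r = 0.094/4 per quarter; n is counted in quarters.
With n = 24: PMT = 50,000 / ([(1 − (1+r)^−n)/r] × (1+r)) = €2,686.39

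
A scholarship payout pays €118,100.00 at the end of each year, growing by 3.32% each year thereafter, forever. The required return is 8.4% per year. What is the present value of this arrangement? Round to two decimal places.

€2,324,803.15

Periodic rate r = 0.084 per year.
Growing perpetuity (Gordon): PV = PMT₁ / (r − g) = 118,100 / (r − 0.0332) = €2,324,803.15.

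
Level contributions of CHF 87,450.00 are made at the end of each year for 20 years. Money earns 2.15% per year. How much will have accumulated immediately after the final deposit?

CHF 2,156,833.15

This is an ordinary annuity: 20 deposits of CHF 87,450.00 at the end of each year.
Periodic rate r = 0.0215 per year.
FV = PMT × [((1+r)^n − 1)/r] = 87,450 × [(1+r)^20 − 1] / r = CHF 2,156,833.15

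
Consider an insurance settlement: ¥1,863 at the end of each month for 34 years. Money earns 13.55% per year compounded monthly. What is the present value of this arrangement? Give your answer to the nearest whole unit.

¥163,299

This is an ordinary annuity: 408 payments of ¥1,863 at the end of each month.
Periodic rate r = 0.1355/12 per month; n is counted in months.
PV = PMT × [(1 − (1+r)^−n)/r] = 1,863 × [1 − (1+r)^−408] / r = ¥163,299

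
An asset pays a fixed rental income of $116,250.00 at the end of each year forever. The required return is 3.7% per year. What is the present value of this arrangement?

Periodic rate r = 0.037 per year.
Level perpetuity: PV = PMT / r = 116,250 / (0.037) = $3,141,891.89.

$3,141,891.89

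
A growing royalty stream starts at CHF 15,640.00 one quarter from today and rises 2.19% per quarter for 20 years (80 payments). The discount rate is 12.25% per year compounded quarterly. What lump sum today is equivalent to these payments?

CHF 884,542.71

Periodic rate r = 0.1225/4 per quarter; n is counted in quarters.
Growing ordinary annuity: PV = PMT₁ × [1 − ((1+g)/(1+r))^n] / (r − g) = 15,640 × [1 − ((1+0.0219)/(1+r))^80] / (r − 0.0219) = CHF 884,542.71.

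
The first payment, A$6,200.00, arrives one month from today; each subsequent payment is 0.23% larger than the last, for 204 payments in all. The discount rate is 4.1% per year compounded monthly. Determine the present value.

Periodic rate r = 0.041/12 per month; n is counted in months.
Growing ordinary annuity: PV = PMT₁ × [1 − ((1+g)/(1+r))^n] / (r − g) = 6,200 × [1 − ((1+0.0023)/(1+r))^204] / (r − 0.0023) = A$1,128,211.29.

A$1,128,211.29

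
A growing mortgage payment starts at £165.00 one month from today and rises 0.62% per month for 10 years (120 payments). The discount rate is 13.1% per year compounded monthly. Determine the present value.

Periodic rate r = 0.131/12 per month; n is counted in months.
Growing ordinary annuity: PV = PMT₁ × [1 − ((1+g)/(1+r))^n] / (r − g) = 165 × [1 − ((1+0.0062)/(1+r))^120] / (r − 0.0062) = £15,024.03.

£15,024.03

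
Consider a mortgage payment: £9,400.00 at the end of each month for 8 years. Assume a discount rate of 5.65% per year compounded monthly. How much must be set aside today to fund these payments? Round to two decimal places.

£724,656.06

This is an ordinary annuity: 96 payments of £9,400.00 at the end of each month.
Periodic rate r = 0.0565/12 per month; n is counted in months.
PV = PMT × [(1 − (1+r)^−n)/r] = 9,400 × [1 − (1+r)^−96] / r = £724,656.06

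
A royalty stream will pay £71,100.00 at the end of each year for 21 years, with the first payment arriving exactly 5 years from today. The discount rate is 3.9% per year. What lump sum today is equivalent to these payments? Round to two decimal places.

Ordinary annuity of 21 payments, first payment at period 5.
Periodic rate r = 0.039 per year.
The ordinary-annuity PV formula values the stream one period before the first payment (period 4); discount that back 4 periods:
PV₀ = 71,100 × [1 − (1+r)^−21] / r × (1+r)^−4 = £863,868.81

£863,868.81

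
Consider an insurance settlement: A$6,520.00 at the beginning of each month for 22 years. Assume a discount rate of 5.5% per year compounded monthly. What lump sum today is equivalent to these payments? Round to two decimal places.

This is an annuity due: 264 payments of A$6,520.00 at the beginning of each month.
Periodic rate r = 0.055/12 per month; n is counted in months.
PV = PMT × [(1 − (1+r)^−n)/r] × (1+r) = 6,520 × [1 − (1+r)^−264] / r × (1+r) = A$1,001,742.33

A$1,001,742.33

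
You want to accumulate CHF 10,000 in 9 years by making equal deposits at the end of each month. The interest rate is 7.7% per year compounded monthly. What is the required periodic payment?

CHF 64.47

Level ordinary annuity; solve FV = PMT × [((1+r)^n − 1)/r] for PMT.
Periodic rate r = 0.077/12 per month; n is counted in months.
With n = 108: PMT = 10,000 / ([((1+r)^n − 1)/r]) = CHF 64.47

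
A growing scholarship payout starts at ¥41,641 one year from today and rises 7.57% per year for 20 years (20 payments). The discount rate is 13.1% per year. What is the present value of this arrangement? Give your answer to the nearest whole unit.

Periodic rate r = 0.131 per year.
Growing ordinary annuity: PV = PMT₁ × [1 − ((1+g)/(1+r))^n] / (r − g) = 41,641 × [1 − ((1+0.0757)/(1+r))^20] / (r − 0.0757) = ¥476,710.

¥476,710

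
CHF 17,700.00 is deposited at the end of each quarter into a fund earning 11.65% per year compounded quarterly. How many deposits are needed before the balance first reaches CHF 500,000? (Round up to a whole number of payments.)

Periodic rate r = 0.1165/4 per quarter; n is counted in quarters.
Ordinary annuity FV: 500,000 = 17,700 × [((1+r)^n − 1)/r].
(1+r)^n = 1 + 500,000 × r / 17,700, so n = ln(1 + 500,000·r/17,700) / ln(1+r) = 20.91.
Round up to a whole number of payments: n = 21.

21 payments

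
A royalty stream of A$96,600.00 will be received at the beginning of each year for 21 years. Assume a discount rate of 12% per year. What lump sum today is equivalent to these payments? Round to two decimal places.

This is an annuity due: 21 payments of A$96,600.00 at the beginning of each year.
Periodic rate r = 0.12 per year.
PV = PMT × [(1 − (1+r)^−n)/r] × (1+r) = 96,600 × [1 − (1+r)^−21] / r × (1+r) = A$818,148.25

A$818,148.25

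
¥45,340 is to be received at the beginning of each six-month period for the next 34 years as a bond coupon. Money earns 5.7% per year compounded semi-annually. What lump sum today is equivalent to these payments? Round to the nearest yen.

¥1,394,143

This is an annuity due: 68 payments of ¥45,340 at the beginning of each six-month period.
Periodic rate r = 0.057/2 per half-year; n is counted in half-years.
PV = PMT × [(1 − (1+r)^−n)/r] × (1+r) = 45,340 × [1 − (1+r)^−68] / r × (1+r) = ¥1,394,143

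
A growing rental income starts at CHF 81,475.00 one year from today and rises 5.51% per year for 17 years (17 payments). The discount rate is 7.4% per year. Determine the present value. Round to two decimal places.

CHF 1,123,117.71

Periodic rate r = 0.074 per year.
Growing ordinary annuity: PV = PMT₁ × [1 − ((1+g)/(1+r))^n] / (r − g) = 81,475 × [1 − ((1+0.0551)/(1+r))^17] / (r − 0.0551) = CHF 1,123,117.71.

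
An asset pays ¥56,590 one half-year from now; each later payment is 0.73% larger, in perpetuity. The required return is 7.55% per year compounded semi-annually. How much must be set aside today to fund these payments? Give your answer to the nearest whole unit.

¥1,858,456

Periodic rate r = 0.0755/2 per half-year.
Growing perpetuity (Gordon): PV = PMT₁ / (r − g) = 56,590 / (r − 0.0073) = ¥1,858,456.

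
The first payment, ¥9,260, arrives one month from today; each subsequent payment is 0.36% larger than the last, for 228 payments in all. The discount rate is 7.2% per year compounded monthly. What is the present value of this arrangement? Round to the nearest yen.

¥1,620,185

Periodic rate r = 0.072/12 per month; n is counted in months.
Growing ordinary annuity: PV = PMT₁ × [1 − ((1+g)/(1+r))^n] / (r − g) = 9,260 × [1 − ((1+0.0036)/(1+r))^228] / (r − 0.0036) = ¥1,620,185.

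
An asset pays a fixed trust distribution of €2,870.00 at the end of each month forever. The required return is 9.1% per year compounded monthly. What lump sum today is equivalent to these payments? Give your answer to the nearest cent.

€378,461.54

Periodic rate r = 0.091/12 per month.
Level perpetuity: PV = PMT / r = 2,870 / (0.091/12) = €378,461.54.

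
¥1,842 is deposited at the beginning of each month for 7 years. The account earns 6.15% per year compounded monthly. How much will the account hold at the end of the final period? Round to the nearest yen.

¥193,755

This is an annuity due: 84 deposits of ¥1,842 at the beginning of each month.
Periodic rate r = 0.0615/12 per month; n is counted in months.
FV = PMT × [((1+r)^n − 1)/r] × (1+r) = 1,842 × [(1+r)^84 − 1] / r × (1+r) = ¥193,755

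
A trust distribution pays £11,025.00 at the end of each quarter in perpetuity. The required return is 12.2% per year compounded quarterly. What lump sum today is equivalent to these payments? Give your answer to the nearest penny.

£361,475.41

Periodic rate r = 0.122/4 per quarter.
Level perpetuity: PV = PMT / r = 11,025 / (0.122/4) = £361,475.41.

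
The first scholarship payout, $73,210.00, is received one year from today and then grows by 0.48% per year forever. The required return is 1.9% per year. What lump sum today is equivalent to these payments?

$5,155,633.80

Periodic rate r = 0.019 per year.
Growing perpetuity (Gordon): PV = PMT₁ / (r − g) = 73,210 / (r − 0.0048) = $5,155,633.80.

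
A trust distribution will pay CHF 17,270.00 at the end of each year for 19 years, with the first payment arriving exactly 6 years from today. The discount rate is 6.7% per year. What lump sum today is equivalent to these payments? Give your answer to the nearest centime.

Ordinary annuity of 19 payments, first payment at period 6.
Periodic rate r = 0.067 per year.
The ordinary-annuity PV formula values the stream one period before the first payment (period 5); discount that back 5 periods:
PV₀ = 17,270 × [1 − (1+r)^−19] / r × (1+r)^−5 = CHF 132,019.34

CHF 132,019.34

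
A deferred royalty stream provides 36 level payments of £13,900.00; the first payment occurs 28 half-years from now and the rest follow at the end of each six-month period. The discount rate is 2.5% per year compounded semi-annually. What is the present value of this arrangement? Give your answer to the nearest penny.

Ordinary annuity of 36 payments, first payment at period 28.
Periodic rate r = 0.025/2 per half-year; n is counted in half-years.
The ordinary-annuity PV formula values the stream one period before the first payment (period 27); discount that back 27 periods:
PV₀ = 13,900 × [1 − (1+r)^−36] / r × (1+r)^−27 = £286,717.12

£286,717.12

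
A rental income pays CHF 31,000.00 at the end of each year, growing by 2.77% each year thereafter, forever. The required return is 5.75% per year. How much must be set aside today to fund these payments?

Periodic rate r = 0.0575 per year.
Growing perpetuity (Gordon): PV = PMT₁ / (r − g) = 31,000 / (r − 0.0277) = CHF 1,040,268.46.

CHF 1,040,268.46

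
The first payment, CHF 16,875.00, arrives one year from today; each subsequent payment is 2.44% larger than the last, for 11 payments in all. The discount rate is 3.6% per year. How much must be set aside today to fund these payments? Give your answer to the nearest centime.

Periodic rate r = 0.036 per year.
Growing ordinary annuity: PV = PMT₁ × [1 − ((1+g)/(1+r))^n] / (r − g) = 16,875 × [1 − ((1+0.0244)/(1+r))^11] / (r − 0.0244) = CHF 169,473.21.

CHF 169,473.21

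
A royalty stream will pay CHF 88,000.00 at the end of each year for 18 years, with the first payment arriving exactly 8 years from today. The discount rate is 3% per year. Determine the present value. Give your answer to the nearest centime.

CHF 984,092.10

Ordinary annuity of 18 payments, first payment at period 8.
Periodic rate r = 0.03 per year.
The ordinary-annuity PV formula values the stream one period before the first payment (period 7); discount that back 7 periods:
PV₀ = 88,000 × [1 − (1+r)^−18] / r × (1+r)^−7 = CHF 984,092.10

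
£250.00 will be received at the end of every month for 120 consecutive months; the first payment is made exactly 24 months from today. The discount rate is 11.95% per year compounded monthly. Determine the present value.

£13,901.83

Ordinary annuity of 120 payments, first payment at period 24.
Periodic rate r = 0.1195/12 per month; n is counted in months.
The ordinary-annuity PV formula values the stream one period before the first payment (period 23); discount that back 23 periods:
PV₀ = 250 × [1 − (1+r)^−120] / r × (1+r)^−23 = £13,901.83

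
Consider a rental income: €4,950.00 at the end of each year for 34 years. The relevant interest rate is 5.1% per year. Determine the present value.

€79,171.61

This is an ordinary annuity: 34 payments of €4,950.00 at the end of each year.
Periodic rate r = 0.051 per year.
PV = PMT × [(1 − (1+r)^−n)/r] = 4,950 × [1 − (1+r)^−34] / r = €79,171.61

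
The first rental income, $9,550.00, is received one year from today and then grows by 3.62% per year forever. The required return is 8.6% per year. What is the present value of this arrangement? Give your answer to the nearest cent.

$191,767.07

Periodic rate r = 0.086 per year.
Growing perpetuity (Gordon): PV = PMT₁ / (r − g) = 9,550 / (r − 0.0362) = $191,767.07.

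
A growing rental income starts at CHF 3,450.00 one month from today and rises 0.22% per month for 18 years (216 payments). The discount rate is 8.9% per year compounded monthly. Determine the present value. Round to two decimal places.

Periodic rate r = 0.089/12 per month; n is counted in months.
Growing ordinary annuity: PV = PMT₁ × [1 − ((1+g)/(1+r))^n] / (r − g) = 3,450 × [1 − ((1+0.0022)/(1+r))^216] / (r − 0.0022) = CHF 445,863.50.

CHF 445,863.50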